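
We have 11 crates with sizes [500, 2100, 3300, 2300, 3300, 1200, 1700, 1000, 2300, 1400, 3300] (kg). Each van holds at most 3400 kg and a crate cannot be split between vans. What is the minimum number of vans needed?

7

Total = 3300 + 3300 + 3300 + 2300 + 2300 + 2100 + 1700 + 1400 + 1200 + 1000 + 500 = 22400 kg.
Lower bound: ⌈22400/3400⌉ = 7 vans.
A packing using 7 vans:
  van 1: 3300 = 3300
  van 2: 3300 = 3300
  van 3: 3300 = 3300
  van 4: 2300 + 1000 = 3300
  van 5: 2300 + 500 = 2800
  van 6: 2100 + 1200 = 3300
  van 7: 1700 + 1400 = 3100
This matches the lower bound, so 7 is optimal.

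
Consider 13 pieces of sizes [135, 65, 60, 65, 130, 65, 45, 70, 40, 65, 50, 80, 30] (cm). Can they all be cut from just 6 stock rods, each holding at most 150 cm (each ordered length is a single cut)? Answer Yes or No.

No

Total = 900 cm; ⌈900/150⌉ = 6.
The bound of 6 does not rule out 6, but exhaustive search shows no assignment into 6 stock rods of capacity 150 cm exists — the minimum is 7.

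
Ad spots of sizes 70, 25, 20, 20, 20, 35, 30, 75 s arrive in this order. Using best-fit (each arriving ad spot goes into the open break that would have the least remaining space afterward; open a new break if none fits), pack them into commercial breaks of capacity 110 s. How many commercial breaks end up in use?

3

  70 → break 1 (new)  [load 70/110]
  25 → break 1  [load 95/110]
  20 → break 2 (new)  [load 20/110]
  20 → break 2  [load 40/110]
  20 → break 2  [load 60/110]
  35 → break 2  [load 95/110]
  30 → break 3 (new)  [load 30/110]
  75 → break 3  [load 105/110]
3 commercial breaks opened.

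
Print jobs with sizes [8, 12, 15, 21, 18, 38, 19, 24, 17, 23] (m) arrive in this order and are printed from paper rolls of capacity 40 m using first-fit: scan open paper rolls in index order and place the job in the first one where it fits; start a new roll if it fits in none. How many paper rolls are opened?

  8 → roll 1 (new)  [load 8/40]
  12 → roll 1  [load 20/40]
  15 → roll 1  [load 35/40]
  21 → roll 2 (new)  [load 21/40]
  18 → roll 2  [load 39/40]
  38 → roll 3 (new)  [load 38/40]
  19 → roll 4 (new)  [load 19/40]
  24 → roll 5 (new)  [load 24/40]
  17 → roll 4  [load 36/40]
  23 → roll 6 (new)  [load 23/40]
6 paper rolls opened.

6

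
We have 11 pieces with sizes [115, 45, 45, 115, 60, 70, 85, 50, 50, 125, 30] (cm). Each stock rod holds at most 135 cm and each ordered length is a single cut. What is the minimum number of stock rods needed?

Total = 125 + 115 + 115 + 85 + 70 + 60 + 50 + 50 + 45 + 45 + 30 = 790 cm.
Lower bound: ⌈790/135⌉ = 6 stock rods.
A packing using 7 stock rods:
  stock rod 1: 125 = 125
  stock rod 2: 115 = 115
  stock rod 3: 115 = 115
  stock rod 4: 85 + 50 = 135
  stock rod 5: 70 + 60 = 130
  stock rod 6: 50 + 45 + 30 = 125
  stock rod 7: 45 = 45
No arrangement into 6 stock rods stays within capacity, so 7 is optimal.

7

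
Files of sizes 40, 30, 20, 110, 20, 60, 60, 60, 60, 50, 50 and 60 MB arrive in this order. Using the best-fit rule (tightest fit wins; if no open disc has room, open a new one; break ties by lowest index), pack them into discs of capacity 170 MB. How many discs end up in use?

4

  40 → disc 1 (new)  [load 40/170]
  30 → disc 1  [load 70/170]
  20 → disc 1  [load 90/170]
  110 → disc 2 (new)  [load 110/170]
  20 → disc 2  [load 130/170]
  60 → disc 1  [load 150/170]
  60 → disc 3 (new)  [load 60/170]
  60 → disc 3  [load 120/170]
  60 → disc 4 (new)  [load 60/170]
  50 → disc 3  [load 170/170]
  50 → disc 4  [load 110/170]
  60 → disc 4  [load 170/170]
4 discs opened.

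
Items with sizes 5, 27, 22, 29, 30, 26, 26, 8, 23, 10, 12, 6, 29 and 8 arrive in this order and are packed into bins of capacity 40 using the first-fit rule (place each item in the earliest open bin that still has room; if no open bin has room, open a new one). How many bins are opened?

  5 → bin 1 (new)  [load 5/40]
  27 → bin 1  [load 32/40]
  22 → bin 2 (new)  [load 22/40]
  29 → bin 3 (new)  [load 29/40]
  30 → bin 4 (new)  [load 30/40]
  26 → bin 5 (new)  [load 26/40]
  26 → bin 6 (new)  [load 26/40]
  8 → bin 1  [load 40/40]
  23 → bin 7 (new)  [load 23/40]
  10 → bin 2  [load 32/40]
  12 → bin 5  [load 38/40]
  6 → bin 2  [load 38/40]
  29 → bin 8 (new)  [load 29/40]
  8 → bin 3  [load 37/40]
8 bins opened.

8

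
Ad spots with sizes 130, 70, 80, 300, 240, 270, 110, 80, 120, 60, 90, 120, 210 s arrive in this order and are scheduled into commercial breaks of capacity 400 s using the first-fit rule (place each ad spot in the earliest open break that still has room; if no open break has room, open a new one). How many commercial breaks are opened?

  130 → break 1 (new)  [load 130/400]
  70 → break 1  [load 200/400]
  80 → break 1  [load 280/400]
  300 → break 2 (new)  [load 300/400]
  240 → break 3 (new)  [load 240/400]
  270 → break 4 (new)  [load 270/400]
  110 → break 1  [load 390/400]
  80 → break 2  [load 380/400]
  120 → break 3  [load 360/400]
  60 → break 4  [load 330/400]
  90 → break 5 (new)  [load 90/400]
  120 → break 5  [load 210/400]
  210 → break 6 (new)  [load 210/400]
6 commercial breaks opened.

6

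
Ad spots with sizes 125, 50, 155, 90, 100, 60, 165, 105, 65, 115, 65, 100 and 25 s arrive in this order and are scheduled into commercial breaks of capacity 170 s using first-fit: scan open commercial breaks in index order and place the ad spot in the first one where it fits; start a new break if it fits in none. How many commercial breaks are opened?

  125 → break 1 (new)  [load 125/170]
  50 → break 2 (new)  [load 50/170]
  155 → break 3 (new)  [load 155/170]
  90 → break 2  [load 140/170]
  100 → break 4 (new)  [load 100/170]
  60 → break 4  [load 160/170]
  165 → break 5 (new)  [load 165/170]
  105 → break 6 (new)  [load 105/170]
  65 → break 6  [load 170/170]
  115 → break 7 (new)  [load 115/170]
  65 → break 8 (new)  [load 65/170]
  100 → break 8  [load 165/170]
  25 → break 1  [load 150/170]
8 commercial breaks opened.

8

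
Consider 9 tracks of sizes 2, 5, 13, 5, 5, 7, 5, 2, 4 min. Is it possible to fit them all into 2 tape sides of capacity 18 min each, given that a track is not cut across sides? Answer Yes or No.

No

Total = 48 min; ⌈48/18⌉ = 3.
At least 3 tape sides are required, but only 2 are allowed.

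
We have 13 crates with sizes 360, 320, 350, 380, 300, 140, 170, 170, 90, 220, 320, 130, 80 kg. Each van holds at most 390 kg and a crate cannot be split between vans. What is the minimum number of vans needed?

9

Total = 380 + 360 + 350 + 320 + 320 + 300 + 220 + 170 + 170 + 140 + 130 + 90 + 80 = 3030 kg.
Lower bound: ⌈3030/390⌉ = 8 vans.
A packing using 9 vans:
  van 1: 380 = 380
  van 2: 360 = 360
  van 3: 350 = 350
  van 4: 320 = 320
  van 5: 320 = 320
  van 6: 300 + 90 = 390
  van 7: 220 + 170 = 390
  van 8: 170 + 140 + 80 = 390
  van 9: 130 = 130
No arrangement into 8 vans stays within capacity, so 9 is optimal.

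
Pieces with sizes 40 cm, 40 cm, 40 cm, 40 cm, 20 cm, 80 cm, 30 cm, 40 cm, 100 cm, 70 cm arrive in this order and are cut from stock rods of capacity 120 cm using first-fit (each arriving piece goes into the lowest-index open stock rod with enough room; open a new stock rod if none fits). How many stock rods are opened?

  40 → stock rod 1 (new)  [load 40/120]
  40 → stock rod 1  [load 80/120]
  40 → stock rod 1  [load 120/120]
  40 → stock rod 2 (new)  [load 40/120]
  20 → stock rod 2  [load 60/120]
  80 → stock rod 3 (new)  [load 80/120]
  30 → stock rod 2  [load 90/120]
  40 → stock rod 3  [load 120/120]
  100 → stock rod 4 (new)  [load 100/120]
  70 → stock rod 5 (new)  [load 70/120]
5 stock rods opened.

5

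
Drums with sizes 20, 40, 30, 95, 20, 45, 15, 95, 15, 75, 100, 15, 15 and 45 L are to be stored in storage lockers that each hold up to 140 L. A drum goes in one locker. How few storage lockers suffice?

Total = 100 + 95 + 95 + 75 + 45 + 45 + 40 + 30 + 20 + 20 + 15 + 15 + 15 + 15 = 625 L.
Lower bound: ⌈625/140⌉ = 5 storage lockers.
A packing using 5 storage lockers:
  locker 1: 100 + 40 = 140
  locker 2: 95 + 45 = 140
  locker 3: 95 + 45 = 140
  locker 4: 75 + 30 + 20 + 15 = 140
  locker 5: 20 + 15 + 15 + 15 = 65
This matches the lower bound, so 5 is optimal.

5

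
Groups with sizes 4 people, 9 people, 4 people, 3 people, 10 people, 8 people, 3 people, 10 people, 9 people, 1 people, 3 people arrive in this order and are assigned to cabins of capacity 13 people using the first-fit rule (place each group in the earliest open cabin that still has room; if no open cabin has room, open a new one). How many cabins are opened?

6

  4 → cabin 1 (new)  [load 4/13]
  9 → cabin 1  [load 13/13]
  4 → cabin 2 (new)  [load 4/13]
  3 → cabin 2  [load 7/13]
  10 → cabin 3 (new)  [load 10/13]
  8 → cabin 4 (new)  [load 8/13]
  3 → cabin 2  [load 10/13]
  10 → cabin 5 (new)  [load 10/13]
  9 → cabin 6 (new)  [load 9/13]
  1 → cabin 2  [load 11/13]
  3 → cabin 3  [load 13/13]
6 cabins opened.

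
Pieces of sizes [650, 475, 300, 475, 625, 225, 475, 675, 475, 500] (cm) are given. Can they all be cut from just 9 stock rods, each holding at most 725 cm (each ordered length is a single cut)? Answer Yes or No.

Yes

A valid assignment using 9 stock rods:
  stock rod 1: 675 = 675
  stock rod 2: 650 = 650
  stock rod 3: 625 = 625
  stock rod 4: 500 + 225 = 725
  stock rod 5: 475 = 475
  stock rod 6: 475 = 475
  stock rod 7: 475 = 475
  stock rod 8: 475 = 475
  stock rod 9: 300 = 300
Every load is within 725 cm, so 9 stock rods suffice.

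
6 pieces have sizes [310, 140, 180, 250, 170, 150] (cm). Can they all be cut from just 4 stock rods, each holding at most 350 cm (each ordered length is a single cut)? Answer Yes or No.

Yes

A valid assignment using 4 stock rods:
  stock rod 1: 310 = 310
  stock rod 2: 250 = 250
  stock rod 3: 180 + 170 = 350
  stock rod 4: 150 + 140 = 290
Every load is within 350 cm, so 4 stock rods suffice.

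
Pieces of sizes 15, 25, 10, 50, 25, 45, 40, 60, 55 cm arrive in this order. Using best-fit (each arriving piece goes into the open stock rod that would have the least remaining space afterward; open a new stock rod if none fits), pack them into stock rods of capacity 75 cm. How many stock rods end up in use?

6

  15 → stock rod 1 (new)  [load 15/75]
  25 → stock rod 1  [load 40/75]
  10 → stock rod 1  [load 50/75]
  50 → stock rod 2 (new)  [load 50/75]
  25 → stock rod 1  [load 75/75]
  45 → stock rod 3 (new)  [load 45/75]
  40 → stock rod 4 (new)  [load 40/75]
  60 → stock rod 5 (new)  [load 60/75]
  55 → stock rod 6 (new)  [load 55/75]
6 stock rods opened.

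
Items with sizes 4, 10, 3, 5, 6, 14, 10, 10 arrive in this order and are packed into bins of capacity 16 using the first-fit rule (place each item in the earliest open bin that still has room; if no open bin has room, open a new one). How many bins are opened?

5

  4 → bin 1 (new)  [load 4/16]
  10 → bin 1  [load 14/16]
  3 → bin 2 (new)  [load 3/16]
  5 → bin 2  [load 8/16]
  6 → bin 2  [load 14/16]
  14 → bin 3 (new)  [load 14/16]
  10 → bin 4 (new)  [load 10/16]
  10 → bin 5 (new)  [load 10/16]
5 bins opened.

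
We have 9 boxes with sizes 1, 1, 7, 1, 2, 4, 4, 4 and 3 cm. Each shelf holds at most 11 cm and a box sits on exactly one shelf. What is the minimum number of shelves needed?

3

Total = 7 + 4 + 4 + 4 + 3 + 2 + 1 + 1 + 1 = 27 cm.
Lower bound: ⌈27/11⌉ = 3 shelves.
A packing using 3 shelves:
  shelf 1: 7 + 4 = 11
  shelf 2: 4 + 4 + 3 = 11
  shelf 3: 2 + 1 + 1 + 1 = 5
This matches the lower bound, so 3 is optimal.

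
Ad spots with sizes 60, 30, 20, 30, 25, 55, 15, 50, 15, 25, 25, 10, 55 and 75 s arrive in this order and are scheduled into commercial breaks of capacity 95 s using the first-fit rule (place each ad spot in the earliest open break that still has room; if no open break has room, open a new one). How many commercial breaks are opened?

6

  60 → break 1 (new)  [load 60/95]
  30 → break 1  [load 90/95]
  20 → break 2 (new)  [load 20/95]
  30 → break 2  [load 50/95]
  25 → break 2  [load 75/95]
  55 → break 3 (new)  [load 55/95]
  15 → break 2  [load 90/95]
  50 → break 4 (new)  [load 50/95]
  15 → break 3  [load 70/95]
  25 → break 3  [load 95/95]
  25 → break 4  [load 75/95]
  10 → break 4  [load 85/95]
  55 → break 5 (new)  [load 55/95]
  75 → break 6 (new)  [load 75/95]
6 commercial breaks opened.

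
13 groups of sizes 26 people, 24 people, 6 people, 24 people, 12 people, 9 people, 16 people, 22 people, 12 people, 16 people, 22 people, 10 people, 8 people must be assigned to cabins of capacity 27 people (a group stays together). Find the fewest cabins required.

9

Total = 26 + 24 + 24 + 22 + 22 + 16 + 16 + 12 + 12 + 10 + 9 + 8 + 6 = 207 people.
Lower bound: ⌈207/27⌉ = 8 cabins.
A packing using 9 cabins:
  cabin 1: 26 = 26
  cabin 2: 24 = 24
  cabin 3: 24 = 24
  cabin 4: 22 = 22
  cabin 5: 22 = 22
  cabin 6: 16 + 10 = 26
  cabin 7: 16 + 9 = 25
  cabin 8: 12 + 12 = 24
  cabin 9: 8 + 6 = 14
No arrangement into 8 cabins stays within capacity, so 9 is optimal.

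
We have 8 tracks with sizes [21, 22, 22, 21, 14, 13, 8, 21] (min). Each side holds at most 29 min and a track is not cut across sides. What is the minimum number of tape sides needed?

6

Total = 22 + 22 + 21 + 21 + 21 + 14 + 13 + 8 = 142 min.
Lower bound: ⌈142/29⌉ = 5 tape sides.
A packing using 6 tape sides:
  side 1: 22 = 22
  side 2: 22 = 22
  side 3: 21 + 8 = 29
  side 4: 21 = 21
  side 5: 21 = 21
  side 6: 14 + 13 = 27
No arrangement into 5 tape sides stays within capacity, so 6 is optimal.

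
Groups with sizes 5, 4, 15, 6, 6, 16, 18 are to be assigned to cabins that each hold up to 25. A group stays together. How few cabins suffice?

Total = 18 + 16 + 15 + 6 + 6 + 5 + 4 = 70.
Lower bound: ⌈70/25⌉ = 3 cabins.
A packing using 3 cabins:
  cabin 1: 18 + 6 = 24
  cabin 2: 16 + 6 = 22
  cabin 3: 15 + 5 + 4 = 24
This matches the lower bound, so 3 is optimal.

3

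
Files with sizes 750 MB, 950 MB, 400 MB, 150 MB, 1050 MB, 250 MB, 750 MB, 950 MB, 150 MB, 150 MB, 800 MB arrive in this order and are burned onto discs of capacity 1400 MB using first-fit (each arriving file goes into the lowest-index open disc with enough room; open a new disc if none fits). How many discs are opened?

6

  750 → disc 1 (new)  [load 750/1400]
  950 → disc 2 (new)  [load 950/1400]
  400 → disc 1  [load 1150/1400]
  150 → disc 1  [load 1300/1400]
  1050 → disc 3 (new)  [load 1050/1400]
  250 → disc 2  [load 1200/1400]
  750 → disc 4 (new)  [load 750/1400]
  950 → disc 5 (new)  [load 950/1400]
  150 → disc 2  [load 1350/1400]
  150 → disc 3  [load 1200/1400]
  800 → disc 6 (new)  [load 800/1400]
6 discs opened.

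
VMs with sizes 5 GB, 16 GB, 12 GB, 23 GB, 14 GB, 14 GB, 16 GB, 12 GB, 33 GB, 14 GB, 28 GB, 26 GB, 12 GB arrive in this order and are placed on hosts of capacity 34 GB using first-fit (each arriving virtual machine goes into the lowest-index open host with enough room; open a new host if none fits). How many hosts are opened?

8

  5 → host 1 (new)  [load 5/34]
  16 → host 1  [load 21/34]
  12 → host 1  [load 33/34]
  23 → host 2 (new)  [load 23/34]
  14 → host 3 (new)  [load 14/34]
  14 → host 3  [load 28/34]
  16 → host 4 (new)  [load 16/34]
  12 → host 4  [load 28/34]
  33 → host 5 (new)  [load 33/34]
  14 → host 6 (new)  [load 14/34]
  28 → host 7 (new)  [load 28/34]
  26 → host 8 (new)  [load 26/34]
  12 → host 6  [load 26/34]
8 hosts opened.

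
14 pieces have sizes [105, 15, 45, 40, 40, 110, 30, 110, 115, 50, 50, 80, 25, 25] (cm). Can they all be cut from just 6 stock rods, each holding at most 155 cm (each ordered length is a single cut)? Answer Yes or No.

Yes

A valid assignment using 6 stock rods:
  stock rod 1: 115 + 40 = 155
  stock rod 2: 110 + 45 = 155
  stock rod 3: 110 + 40 = 150
  stock rod 4: 105 + 50 = 155
  stock rod 5: 80 + 50 + 25 = 155
  stock rod 6: 30 + 25 + 15 = 70
Every load is within 155 cm, so 6 stock rods suffice.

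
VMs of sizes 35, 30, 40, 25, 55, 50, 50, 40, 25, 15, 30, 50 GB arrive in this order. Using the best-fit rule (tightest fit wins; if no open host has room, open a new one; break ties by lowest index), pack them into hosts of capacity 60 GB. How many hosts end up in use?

  35 → host 1 (new)  [load 35/60]
  30 → host 2 (new)  [load 30/60]
  40 → host 3 (new)  [load 40/60]
  25 → host 1  [load 60/60]
  55 → host 4 (new)  [load 55/60]
  50 → host 5 (new)  [load 50/60]
  50 → host 6 (new)  [load 50/60]
  40 → host 7 (new)  [load 40/60]
  25 → host 2  [load 55/60]
  15 → host 3  [load 55/60]
  30 → host 8 (new)  [load 30/60]
  50 → host 9 (new)  [load 50/60]
9 hosts opened.

9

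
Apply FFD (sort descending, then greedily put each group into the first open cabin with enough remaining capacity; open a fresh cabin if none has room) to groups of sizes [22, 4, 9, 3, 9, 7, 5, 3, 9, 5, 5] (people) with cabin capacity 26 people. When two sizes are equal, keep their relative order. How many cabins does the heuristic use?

Sorted descending: 22, 9, 9, 9, 7, 5, 5, 5, 4, 3, 3.
  22 → cabin 1 (new)  [load 22/26]
  9 → cabin 2 (new)  [load 9/26]
  9 → cabin 2  [load 18/26]
  9 → cabin 3 (new)  [load 9/26]
  7 → cabin 2  [load 25/26]
  5 → cabin 3  [load 14/26]
  5 → cabin 3  [load 19/26]
  5 → cabin 3  [load 24/26]
  4 → cabin 1  [load 26/26]
  3 → cabin 4 (new)  [load 3/26]
  3 → cabin 4  [load 6/26]
4 cabins opened.

4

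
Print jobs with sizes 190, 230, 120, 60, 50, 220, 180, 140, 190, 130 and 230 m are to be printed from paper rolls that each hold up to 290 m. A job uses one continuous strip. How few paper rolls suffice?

Total = 230 + 230 + 220 + 190 + 190 + 180 + 140 + 130 + 120 + 60 + 50 = 1740 m.
Lower bound: ⌈1740/290⌉ = 6 paper rolls.
A packing using 8 paper rolls:
  roll 1: 230 + 60 = 290
  roll 2: 230 + 50 = 280
  roll 3: 220 = 220
  roll 4: 190 = 190
  roll 5: 190 = 190
  roll 6: 180 = 180
  roll 7: 140 + 130 = 270
  roll 8: 120 = 120
No arrangement into 7 paper rolls stays within capacity, so 8 is optimal.

8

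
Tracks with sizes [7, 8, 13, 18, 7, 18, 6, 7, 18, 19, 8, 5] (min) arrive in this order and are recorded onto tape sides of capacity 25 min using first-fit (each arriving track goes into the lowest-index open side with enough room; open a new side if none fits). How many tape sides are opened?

  7 → side 1 (new)  [load 7/25]
  8 → side 1  [load 15/25]
  13 → side 2 (new)  [load 13/25]
  18 → side 3 (new)  [load 18/25]
  7 → side 1  [load 22/25]
  18 → side 4 (new)  [load 18/25]
  6 → side 2  [load 19/25]
  7 → side 3  [load 25/25]
  18 → side 5 (new)  [load 18/25]
  19 → side 6 (new)  [load 19/25]
  8 → side 7 (new)  [load 8/25]
  5 → side 2  [load 24/25]
7 tape sides opened.

7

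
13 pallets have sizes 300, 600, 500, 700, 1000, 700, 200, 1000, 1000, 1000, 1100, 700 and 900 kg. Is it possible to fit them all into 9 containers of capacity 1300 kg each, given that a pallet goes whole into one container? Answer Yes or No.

A valid assignment using 9 containers:
  container 1: 1100 + 200 = 1300
  container 2: 1000 + 300 = 1300
  container 3: 1000 = 1000
  container 4: 1000 = 1000
  container 5: 1000 = 1000
  container 6: 900 = 900
  container 7: 700 + 600 = 1300
  container 8: 700 + 500 = 1200
  container 9: 700 = 700
Every load is within 1300 kg, so 9 containers suffice.

Yes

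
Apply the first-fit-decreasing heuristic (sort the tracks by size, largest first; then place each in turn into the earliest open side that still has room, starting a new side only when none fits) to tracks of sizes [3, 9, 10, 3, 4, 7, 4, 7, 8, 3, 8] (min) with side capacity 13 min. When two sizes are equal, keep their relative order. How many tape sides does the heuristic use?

Sorted descending: 10, 9, 8, 8, 7, 7, 4, 4, 3, 3, 3.
  10 → side 1 (new)  [load 10/13]
  9 → side 2 (new)  [load 9/13]
  8 → side 3 (new)  [load 8/13]
  8 → side 4 (new)  [load 8/13]
  7 → side 5 (new)  [load 7/13]
  7 → side 6 (new)  [load 7/13]
  4 → side 2  [load 13/13]
  4 → side 3  [load 12/13]
  3 → side 1  [load 13/13]
  3 → side 4  [load 11/13]
  3 → side 5  [load 10/13]
6 tape sides opened.

6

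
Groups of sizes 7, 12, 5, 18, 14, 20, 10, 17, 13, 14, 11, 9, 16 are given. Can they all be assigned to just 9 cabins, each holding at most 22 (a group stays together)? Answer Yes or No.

A valid assignment using 9 cabins:
  cabin 1: 20 = 20
  cabin 2: 18 = 18
  cabin 3: 17 + 5 = 22
  cabin 4: 16 = 16
  cabin 5: 14 + 7 = 21
  cabin 6: 14 = 14
  cabin 7: 13 + 9 = 22
  cabin 8: 12 + 10 = 22
  cabin 9: 11 = 11
Every load is within 22, so 9 cabins suffice.

Yes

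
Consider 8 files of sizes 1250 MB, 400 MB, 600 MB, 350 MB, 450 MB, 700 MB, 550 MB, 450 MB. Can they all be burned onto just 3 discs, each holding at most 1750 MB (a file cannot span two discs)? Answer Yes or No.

A valid assignment using 3 discs:
  disc 1: 1250 + 450 = 1700
  disc 2: 700 + 600 + 450 = 1750
  disc 3: 550 + 400 + 350 = 1300
Every load is within 1750 MB, so 3 discs suffice.

Yes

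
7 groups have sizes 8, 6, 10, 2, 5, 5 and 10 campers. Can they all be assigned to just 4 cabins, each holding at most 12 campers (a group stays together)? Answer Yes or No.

Total = 46 campers; ⌈46/12⌉ = 4.
The bound of 4 does not rule out 4, but exhaustive search shows no assignment into 4 cabins of capacity 12 campers exists — the minimum is 5.

No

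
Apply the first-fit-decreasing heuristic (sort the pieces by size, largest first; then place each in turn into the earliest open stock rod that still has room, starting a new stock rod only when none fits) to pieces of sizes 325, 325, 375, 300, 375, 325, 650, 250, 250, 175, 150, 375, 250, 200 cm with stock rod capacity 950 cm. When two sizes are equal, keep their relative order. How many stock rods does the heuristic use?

5

Sorted descending: 650, 375, 375, 375, 325, 325, 325, 300, 250, 250, 250, 200, 175, 150.
  650 → stock rod 1 (new)  [load 650/950]
  375 → stock rod 2 (new)  [load 375/950]
  375 → stock rod 2  [load 750/950]
  375 → stock rod 3 (new)  [load 375/950]
  325 → stock rod 3  [load 700/950]
  325 → stock rod 4 (new)  [load 325/950]
  325 → stock rod 4  [load 650/950]
  300 → stock rod 1  [load 950/950]
  250 → stock rod 3  [load 950/950]
  250 → stock rod 4  [load 900/950]
  250 → stock rod 5 (new)  [load 250/950]
  200 → stock rod 2  [load 950/950]
  175 → stock rod 5  [load 425/950]
  150 → stock rod 5  [load 575/950]
5 stock rods opened.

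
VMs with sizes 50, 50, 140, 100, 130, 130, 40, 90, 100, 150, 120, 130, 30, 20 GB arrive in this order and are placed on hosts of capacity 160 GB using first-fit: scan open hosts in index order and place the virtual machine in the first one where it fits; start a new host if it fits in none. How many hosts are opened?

  50 → host 1 (new)  [load 50/160]
  50 → host 1  [load 100/160]
  140 → host 2 (new)  [load 140/160]
  100 → host 3 (new)  [load 100/160]
  130 → host 4 (new)  [load 130/160]
  130 → host 5 (new)  [load 130/160]
  40 → host 1  [load 140/160]
  90 → host 6 (new)  [load 90/160]
  100 → host 7 (new)  [load 100/160]
  150 → host 8 (new)  [load 150/160]
  120 → host 9 (new)  [load 120/160]
  130 → host 10 (new)  [load 130/160]
  30 → host 3  [load 130/160]
  20 → host 1  [load 160/160]
10 hosts opened.

10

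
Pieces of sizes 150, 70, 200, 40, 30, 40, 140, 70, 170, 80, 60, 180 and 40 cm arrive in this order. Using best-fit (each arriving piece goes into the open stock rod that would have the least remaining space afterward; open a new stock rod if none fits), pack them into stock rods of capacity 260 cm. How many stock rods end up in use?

6

  150 → stock rod 1 (new)  [load 150/260]
  70 → stock rod 1  [load 220/260]
  200 → stock rod 2 (new)  [load 200/260]
  40 → stock rod 1  [load 260/260]
  30 → stock rod 2  [load 230/260]
  40 → stock rod 3 (new)  [load 40/260]
  140 → stock rod 3  [load 180/260]
  70 → stock rod 3  [load 250/260]
  170 → stock rod 4 (new)  [load 170/260]
  80 → stock rod 4  [load 250/260]
  60 → stock rod 5 (new)  [load 60/260]
  180 → stock rod 5  [load 240/260]
  40 → stock rod 6 (new)  [load 40/260]
6 stock rods opened.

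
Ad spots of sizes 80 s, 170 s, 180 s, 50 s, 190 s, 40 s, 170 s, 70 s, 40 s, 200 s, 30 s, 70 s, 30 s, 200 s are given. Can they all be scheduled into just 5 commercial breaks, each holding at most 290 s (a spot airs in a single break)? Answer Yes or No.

Total = 1520 s; ⌈1520/290⌉ = 6.
At least 6 commercial breaks are required, but only 5 are allowed.

No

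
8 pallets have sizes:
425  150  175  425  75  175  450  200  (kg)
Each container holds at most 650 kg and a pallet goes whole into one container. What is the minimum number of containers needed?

Total = 450 + 425 + 425 + 200 + 175 + 175 + 150 + 75 = 2075 kg.
Lower bound: ⌈2075/650⌉ = 4 containers.
A packing using 4 containers:
  container 1: 450 + 200 = 650
  container 2: 425 + 175 = 600
  container 3: 425 + 175 = 600
  container 4: 150 + 75 = 225
This matches the lower bound, so 4 is optimal.

4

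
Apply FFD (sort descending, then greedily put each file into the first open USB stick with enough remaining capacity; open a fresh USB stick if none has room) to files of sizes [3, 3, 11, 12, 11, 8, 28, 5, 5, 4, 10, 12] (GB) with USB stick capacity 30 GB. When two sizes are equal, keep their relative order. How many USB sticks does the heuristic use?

4

Sorted descending: 28, 12, 12, 11, 11, 10, 8, 5, 5, 4, 3, 3.
  28 → USB stick 1 (new)  [load 28/30]
  12 → USB stick 2 (new)  [load 12/30]
  12 → USB stick 2  [load 24/30]
  11 → USB stick 3 (new)  [load 11/30]
  11 → USB stick 3  [load 22/30]
  10 → USB stick 4 (new)  [load 10/30]
  8 → USB stick 3  [load 30/30]
  5 → USB stick 2  [load 29/30]
  5 → USB stick 4  [load 15/30]
  4 → USB stick 4  [load 19/30]
  3 → USB stick 4  [load 22/30]
  3 → USB stick 4  [load 25/30]
4 USB sticks opened.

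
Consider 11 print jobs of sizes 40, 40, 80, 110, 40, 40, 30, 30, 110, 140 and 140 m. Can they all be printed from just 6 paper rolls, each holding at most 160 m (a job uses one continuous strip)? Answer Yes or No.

A valid assignment using 6 paper rolls:
  roll 1: 140 = 140
  roll 2: 140 = 140
  roll 3: 110 + 40 = 150
  roll 4: 110 + 40 = 150
  roll 5: 80 + 40 + 40 = 160
  roll 6: 30 + 30 = 60
Every load is within 160 m, so 6 paper rolls suffice.

Yes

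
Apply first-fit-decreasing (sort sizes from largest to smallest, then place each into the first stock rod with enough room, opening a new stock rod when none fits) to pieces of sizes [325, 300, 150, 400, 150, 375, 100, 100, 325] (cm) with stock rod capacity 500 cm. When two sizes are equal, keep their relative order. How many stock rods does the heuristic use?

5

Sorted descending: 400, 375, 325, 325, 300, 150, 150, 100, 100.
  400 → stock rod 1 (new)  [load 400/500]
  375 → stock rod 2 (new)  [load 375/500]
  325 → stock rod 3 (new)  [load 325/500]
  325 → stock rod 4 (new)  [load 325/500]
  300 → stock rod 5 (new)  [load 300/500]
  150 → stock rod 3  [load 475/500]
  150 → stock rod 4  [load 475/500]
  100 → stock rod 1  [load 500/500]
  100 → stock rod 2  [load 475/500]
5 stock rods opened.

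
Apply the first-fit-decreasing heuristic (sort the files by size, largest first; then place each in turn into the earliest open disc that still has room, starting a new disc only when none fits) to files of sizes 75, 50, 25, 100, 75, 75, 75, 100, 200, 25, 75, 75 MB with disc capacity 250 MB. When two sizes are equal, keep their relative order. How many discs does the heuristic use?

4

Sorted descending: 200, 100, 100, 75, 75, 75, 75, 75, 75, 50, 25, 25.
  200 → disc 1 (new)  [load 200/250]
  100 → disc 2 (new)  [load 100/250]
  100 → disc 2  [load 200/250]
  75 → disc 3 (new)  [load 75/250]
  75 → disc 3  [load 150/250]
  75 → disc 3  [load 225/250]
  75 → disc 4 (new)  [load 75/250]
  75 → disc 4  [load 150/250]
  75 → disc 4  [load 225/250]
  50 → disc 1  [load 250/250]
  25 → disc 2  [load 225/250]
  25 → disc 2  [load 250/250]
4 discs opened.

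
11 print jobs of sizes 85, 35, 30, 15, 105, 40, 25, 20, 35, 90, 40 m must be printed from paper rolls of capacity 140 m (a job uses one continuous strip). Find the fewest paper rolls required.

4

Total = 105 + 90 + 85 + 40 + 40 + 35 + 35 + 30 + 25 + 20 + 15 = 520 m.
Lower bound: ⌈520/140⌉ = 4 paper rolls.
A packing using 4 paper rolls:
  roll 1: 105 + 35 = 140
  roll 2: 90 + 40 = 130
  roll 3: 85 + 40 + 15 = 140
  roll 4: 35 + 30 + 25 + 20 = 110
This matches the lower bound, so 4 is optimal.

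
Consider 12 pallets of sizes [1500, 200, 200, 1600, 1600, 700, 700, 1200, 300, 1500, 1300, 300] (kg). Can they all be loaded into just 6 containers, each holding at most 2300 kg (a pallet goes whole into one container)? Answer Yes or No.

A valid assignment using 6 containers:
  container 1: 1600 + 700 = 2300
  container 2: 1600 + 700 = 2300
  container 3: 1500 + 300 + 300 + 200 = 2300
  container 4: 1500 + 200 = 1700
  container 5: 1300 = 1300
  container 6: 1200 = 1200
Every load is within 2300 kg, so 6 containers suffice.

Yes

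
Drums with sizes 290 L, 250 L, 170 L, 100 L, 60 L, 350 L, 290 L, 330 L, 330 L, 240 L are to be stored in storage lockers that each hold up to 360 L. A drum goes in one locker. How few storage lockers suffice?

Total = 350 + 330 + 330 + 290 + 290 + 250 + 240 + 170 + 100 + 60 = 2410 L.
Lower bound: ⌈2410/360⌉ = 7 storage lockers.
A packing using 8 storage lockers:
  locker 1: 350 = 350
  locker 2: 330 = 330
  locker 3: 330 = 330
  locker 4: 290 + 60 = 350
  locker 5: 290 = 290
  locker 6: 250 + 100 = 350
  locker 7: 240 = 240
  locker 8: 170 = 170
No arrangement into 7 storage lockers stays within capacity, so 8 is optimal.

8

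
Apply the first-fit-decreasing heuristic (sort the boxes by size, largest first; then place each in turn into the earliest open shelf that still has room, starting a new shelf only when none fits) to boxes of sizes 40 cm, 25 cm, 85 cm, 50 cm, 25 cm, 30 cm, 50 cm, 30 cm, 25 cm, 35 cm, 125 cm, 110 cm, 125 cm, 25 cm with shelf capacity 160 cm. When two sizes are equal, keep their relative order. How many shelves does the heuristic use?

Sorted descending: 125, 125, 110, 85, 50, 50, 40, 35, 30, 30, 25, 25, 25, 25.
  125 → shelf 1 (new)  [load 125/160]
  125 → shelf 2 (new)  [load 125/160]
  110 → shelf 3 (new)  [load 110/160]
  85 → shelf 4 (new)  [load 85/160]
  50 → shelf 3  [load 160/160]
  50 → shelf 4  [load 135/160]
  40 → shelf 5 (new)  [load 40/160]
  35 → shelf 1  [load 160/160]
  30 → shelf 2  [load 155/160]
  30 → shelf 5  [load 70/160]
  25 → shelf 4  [load 160/160]
  25 → shelf 5  [load 95/160]
  25 → shelf 5  [load 120/160]
  25 → shelf 5  [load 145/160]
5 shelves opened.

5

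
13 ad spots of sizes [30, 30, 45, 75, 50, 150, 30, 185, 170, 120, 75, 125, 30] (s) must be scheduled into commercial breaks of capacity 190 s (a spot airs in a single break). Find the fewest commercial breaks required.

Total = 185 + 170 + 150 + 125 + 120 + 75 + 75 + 50 + 45 + 30 + 30 + 30 + 30 = 1115 s.
Lower bound: ⌈1115/190⌉ = 6 commercial breaks.
A packing using 7 commercial breaks:
  break 1: 185 = 185
  break 2: 170 = 170
  break 3: 150 + 30 = 180
  break 4: 125 + 50 = 175
  break 5: 120 + 45 = 165
  break 6: 75 + 75 + 30 = 180
  break 7: 30 + 30 = 60
No arrangement into 6 commercial breaks stays within capacity, so 7 is optimal.

7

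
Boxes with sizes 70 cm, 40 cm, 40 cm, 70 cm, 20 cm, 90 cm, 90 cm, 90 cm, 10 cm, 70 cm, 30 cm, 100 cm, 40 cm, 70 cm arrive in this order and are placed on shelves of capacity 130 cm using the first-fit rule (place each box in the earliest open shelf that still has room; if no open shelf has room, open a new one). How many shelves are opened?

8

  70 → shelf 1 (new)  [load 70/130]
  40 → shelf 1  [load 110/130]
  40 → shelf 2 (new)  [load 40/130]
  70 → shelf 2  [load 110/130]
  20 → shelf 1  [load 130/130]
  90 → shelf 3 (new)  [load 90/130]
  90 → shelf 4 (new)  [load 90/130]
  90 → shelf 5 (new)  [load 90/130]
  10 → shelf 2  [load 120/130]
  70 → shelf 6 (new)  [load 70/130]
  30 → shelf 3  [load 120/130]
  100 → shelf 7 (new)  [load 100/130]
  40 → shelf 4  [load 130/130]
  70 → shelf 8 (new)  [load 70/130]
8 shelves opened.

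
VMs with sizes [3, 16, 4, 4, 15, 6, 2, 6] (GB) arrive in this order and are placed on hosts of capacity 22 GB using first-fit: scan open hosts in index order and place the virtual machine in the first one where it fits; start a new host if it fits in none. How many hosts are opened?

  3 → host 1 (new)  [load 3/22]
  16 → host 1  [load 19/22]
  4 → host 2 (new)  [load 4/22]
  4 → host 2  [load 8/22]
  15 → host 3 (new)  [load 15/22]
  6 → host 2  [load 14/22]
  2 → host 1  [load 21/22]
  6 → host 2  [load 20/22]
3 hosts opened.

3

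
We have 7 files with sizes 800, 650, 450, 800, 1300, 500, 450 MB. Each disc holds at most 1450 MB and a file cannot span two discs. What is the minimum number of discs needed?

Total = 1300 + 800 + 800 + 650 + 500 + 450 + 450 = 4950 MB.
Lower bound: ⌈4950/1450⌉ = 4 discs.
A packing using 4 discs:
  disc 1: 1300 = 1300
  disc 2: 800 + 650 = 1450
  disc 3: 800 + 500 = 1300
  disc 4: 450 + 450 = 900
This matches the lower bound, so 4 is optimal.

4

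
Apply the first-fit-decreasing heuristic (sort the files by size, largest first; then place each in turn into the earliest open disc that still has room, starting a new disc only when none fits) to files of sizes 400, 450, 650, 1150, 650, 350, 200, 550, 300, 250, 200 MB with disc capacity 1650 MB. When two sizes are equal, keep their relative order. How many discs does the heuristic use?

Sorted descending: 1150, 650, 650, 550, 450, 400, 350, 300, 250, 200, 200.
  1150 → disc 1 (new)  [load 1150/1650]
  650 → disc 2 (new)  [load 650/1650]
  650 → disc 2  [load 1300/1650]
  550 → disc 3 (new)  [load 550/1650]
  450 → disc 1  [load 1600/1650]
  400 → disc 3  [load 950/1650]
  350 → disc 2  [load 1650/1650]
  300 → disc 3  [load 1250/1650]
  250 → disc 3  [load 1500/1650]
  200 → disc 4 (new)  [load 200/1650]
  200 → disc 4  [load 400/1650]
4 discs opened.

4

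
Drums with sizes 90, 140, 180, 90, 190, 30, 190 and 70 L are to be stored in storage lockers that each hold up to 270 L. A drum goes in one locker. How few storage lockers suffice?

4

Total = 190 + 190 + 180 + 140 + 90 + 90 + 70 + 30 = 980 L.
Lower bound: ⌈980/270⌉ = 4 storage lockers.
A packing using 4 storage lockers:
  locker 1: 190 + 70 = 260
  locker 2: 190 + 30 = 220
  locker 3: 180 + 90 = 270
  locker 4: 140 + 90 = 230
This matches the lower bound, so 4 is optimal.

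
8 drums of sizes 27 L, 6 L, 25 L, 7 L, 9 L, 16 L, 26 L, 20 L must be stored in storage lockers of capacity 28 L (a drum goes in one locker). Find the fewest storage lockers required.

Total = 27 + 26 + 25 + 20 + 16 + 9 + 7 + 6 = 136 L.
Lower bound: ⌈136/28⌉ = 5 storage lockers.
A packing using 6 storage lockers:
  locker 1: 27 = 27
  locker 2: 26 = 26
  locker 3: 25 = 25
  locker 4: 20 + 7 = 27
  locker 5: 16 + 9 = 25
  locker 6: 6 = 6
No arrangement into 5 storage lockers stays within capacity, so 6 is optimal.

6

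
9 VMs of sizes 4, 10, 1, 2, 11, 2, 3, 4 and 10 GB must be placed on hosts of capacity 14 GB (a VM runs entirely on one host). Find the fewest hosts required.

Total = 11 + 10 + 10 + 4 + 4 + 3 + 2 + 2 + 1 = 47 GB.
Lower bound: ⌈47/14⌉ = 4 hosts.
A packing using 4 hosts:
  host 1: 11 + 3 = 14
  host 2: 10 + 4 = 14
  host 3: 10 + 4 = 14
  host 4: 2 + 2 + 1 = 5
This matches the lower bound, so 4 is optimal.

4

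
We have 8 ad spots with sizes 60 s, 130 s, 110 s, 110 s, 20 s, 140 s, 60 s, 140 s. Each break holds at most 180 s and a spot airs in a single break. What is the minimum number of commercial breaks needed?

Total = 140 + 140 + 130 + 110 + 110 + 60 + 60 + 20 = 770 s.
Lower bound: ⌈770/180⌉ = 5 commercial breaks.
A packing using 5 commercial breaks:
  break 1: 140 + 20 = 160
  break 2: 140 = 140
  break 3: 130 = 130
  break 4: 110 + 60 = 170
  break 5: 110 + 60 = 170
This matches the lower bound, so 5 is optimal.

5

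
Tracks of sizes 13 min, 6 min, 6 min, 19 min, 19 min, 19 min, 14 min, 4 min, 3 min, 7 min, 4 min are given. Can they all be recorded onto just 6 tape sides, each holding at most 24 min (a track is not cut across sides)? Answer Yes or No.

Yes

A valid assignment using 6 tape sides:
  side 1: 19 + 4 = 23
  side 2: 19 + 4 = 23
  side 3: 19 + 3 = 22
  side 4: 14 + 7 = 21
  side 5: 13 + 6 = 19
  side 6: 6 = 6
Every load is within 24 min, so 6 tape sides suffice.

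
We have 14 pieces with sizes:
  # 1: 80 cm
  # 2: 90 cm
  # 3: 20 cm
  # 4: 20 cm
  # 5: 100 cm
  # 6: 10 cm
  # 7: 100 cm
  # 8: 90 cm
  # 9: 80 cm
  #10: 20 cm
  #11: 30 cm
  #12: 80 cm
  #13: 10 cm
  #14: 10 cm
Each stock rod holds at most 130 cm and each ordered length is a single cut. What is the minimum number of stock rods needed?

Total = 100 + 100 + 90 + 90 + 80 + 80 + 80 + 30 + 20 + 20 + 20 + 10 + 10 + 10 = 740 cm.
Lower bound: ⌈740/130⌉ = 6 stock rods.
Also, 7 pieces each exceed 65 cm, and no two of those can share a stock rod, so at least 7 stock rods are needed.
A packing using 7 stock rods:
  stock rod 1: 100 + 30 = 130
  stock rod 2: 100 + 20 + 10 = 130
  stock rod 3: 90 + 20 + 20 = 130
  stock rod 4: 90 + 10 + 10 = 110
  stock rod 5: 80 = 80
  stock rod 6: 80 = 80
  stock rod 7: 80 = 80
This matches the lower bound, so 7 is optimal.

7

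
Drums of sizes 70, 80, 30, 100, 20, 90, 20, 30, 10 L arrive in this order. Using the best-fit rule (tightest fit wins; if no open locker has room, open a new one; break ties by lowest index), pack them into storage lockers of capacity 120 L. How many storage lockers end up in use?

  70 → locker 1 (new)  [load 70/120]
  80 → locker 2 (new)  [load 80/120]
  30 → locker 2  [load 110/120]
  100 → locker 3 (new)  [load 100/120]
  20 → locker 3  [load 120/120]
  90 → locker 4 (new)  [load 90/120]
  20 → locker 4  [load 110/120]
  30 → locker 1  [load 100/120]
  10 → locker 2  [load 120/120]
4 storage lockers opened.

4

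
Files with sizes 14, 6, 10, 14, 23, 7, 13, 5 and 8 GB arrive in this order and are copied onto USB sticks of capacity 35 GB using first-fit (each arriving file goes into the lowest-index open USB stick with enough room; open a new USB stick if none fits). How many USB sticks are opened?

3

  14 → USB stick 1 (new)  [load 14/35]
  6 → USB stick 1  [load 20/35]
  10 → USB stick 1  [load 30/35]
  14 → USB stick 2 (new)  [load 14/35]
  23 → USB stick 3 (new)  [load 23/35]
  7 → USB stick 2  [load 21/35]
  13 → USB stick 2  [load 34/35]
  5 → USB stick 1  [load 35/35]
  8 → USB stick 3  [load 31/35]
3 USB sticks opened.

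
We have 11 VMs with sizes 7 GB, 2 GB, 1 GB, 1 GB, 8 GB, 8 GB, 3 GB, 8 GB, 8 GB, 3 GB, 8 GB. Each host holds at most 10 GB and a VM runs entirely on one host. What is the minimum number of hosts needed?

Total = 8 + 8 + 8 + 8 + 8 + 7 + 3 + 3 + 2 + 1 + 1 = 57 GB.
Lower bound: ⌈57/10⌉ = 6 hosts.
A packing using 7 hosts:
  host 1: 8 + 2 = 10
  host 2: 8 + 1 + 1 = 10
  host 3: 8 = 8
  host 4: 8 = 8
  host 5: 8 = 8
  host 6: 7 + 3 = 10
  host 7: 3 = 3
No arrangement into 6 hosts stays within capacity, so 7 is optimal.

7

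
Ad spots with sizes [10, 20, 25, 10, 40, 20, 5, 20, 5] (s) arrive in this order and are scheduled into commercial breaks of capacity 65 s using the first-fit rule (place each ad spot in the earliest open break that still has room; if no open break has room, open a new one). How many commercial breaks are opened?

  10 → break 1 (new)  [load 10/65]
  20 → break 1  [load 30/65]
  25 → break 1  [load 55/65]
  10 → break 1  [load 65/65]
  40 → break 2 (new)  [load 40/65]
  20 → break 2  [load 60/65]
  5 → break 2  [load 65/65]
  20 → break 3 (new)  [load 20/65]
  5 → break 3  [load 25/65]
3 commercial breaks opened.

3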